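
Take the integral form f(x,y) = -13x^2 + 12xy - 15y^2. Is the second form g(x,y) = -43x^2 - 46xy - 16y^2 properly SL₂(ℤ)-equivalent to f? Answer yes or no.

D₁ = -636, D₂ = -636
f is negative-definite; reduce −f:
−f: reduced (well bottom): (13,-12,15) with a≤c, −a<b≤a
flip sign back: reduced form of f is (-13,12,-15)
g is negative-definite; reduce −g:
−g: translate: b→-40 (≡46 mod 86), so (43,46,16)→(43,-40,13)
−g: flip: (43,-40,13)→(13,40,43)
−g: translate: b→-12 (≡40 mod 26), so (13,40,43)→(13,-12,15)
−g: reduced (well bottom): (13,-12,15) with a≤c, −a<b≤a
flip sign back: reduced form of g is (-13,12,-15)
reduced forms (-13, 12, -15) vs (-13, 12, -15) ⇒ equivalent

yes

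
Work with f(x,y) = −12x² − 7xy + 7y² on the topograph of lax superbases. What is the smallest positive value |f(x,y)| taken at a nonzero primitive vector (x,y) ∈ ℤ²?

descent: ρ → (7,7,-12)  [lands on river]
river: ρ → (-12,17,2)
river: ρ → (2,19,-3)
river: ρ → (-3,17,8)
river: ρ → (8,15,-5)
river: ρ → (-5,15,8)
river: ρ → (8,17,-3)
river: ρ → (-3,19,2)
river: ρ → (2,17,-12)
river: ρ → (-12,7,7)
closes: descent 1, river 10
min |a| on river = 2

2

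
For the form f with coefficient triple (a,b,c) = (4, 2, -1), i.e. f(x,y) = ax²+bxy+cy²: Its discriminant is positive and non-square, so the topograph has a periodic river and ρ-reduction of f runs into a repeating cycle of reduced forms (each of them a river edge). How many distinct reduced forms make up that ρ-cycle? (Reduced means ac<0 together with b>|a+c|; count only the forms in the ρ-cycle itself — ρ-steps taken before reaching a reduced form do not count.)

D = 20, ⌊√D⌋ = 4
descent: ρ → (-1,4,1)  [lands on river]
river: ρ → (1,4,-1)
ρ-cycle length = 2 (tail of 1 descent step not counted)

2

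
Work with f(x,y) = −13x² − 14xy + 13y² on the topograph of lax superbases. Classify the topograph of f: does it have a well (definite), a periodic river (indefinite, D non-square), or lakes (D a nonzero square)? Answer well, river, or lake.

D = b²−4ac = (-14)² − 4·(-13)·13 = 872
D > 0 non-square ⇒ indefinite ⇒ periodic river

river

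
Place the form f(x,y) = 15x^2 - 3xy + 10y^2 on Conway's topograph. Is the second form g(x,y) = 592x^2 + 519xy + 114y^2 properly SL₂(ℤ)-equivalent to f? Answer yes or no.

D₁ = -591, D₂ = -591
f: flip: (15,-3,10)→(10,3,15)
f: reduced (well bottom): (10,3,15) with a≤c, −a<b≤a
g: flip: (592,519,114)→(114,-519,592)
g: translate: b→-63 (≡-519 mod 228), so (114,-519,592)→(114,-63,10)
g: flip: (114,-63,10)→(10,63,114)
g: translate: b→3 (≡63 mod 20), so (10,63,114)→(10,3,15)
g: reduced (well bottom): (10,3,15) with a≤c, −a<b≤a
reduced forms (10, 3, 15) vs (10, 3, 15) ⇒ equivalent

yes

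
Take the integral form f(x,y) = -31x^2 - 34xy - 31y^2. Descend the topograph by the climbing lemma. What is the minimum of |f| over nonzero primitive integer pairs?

translate: b→-28 (≡34 mod 62), so (31,34,31)→(31,-28,28)
flip: (31,-28,28)→(28,28,31)
reduced (well bottom): (28,28,31) with a≤c, −a<b≤a
well minimum |f| = |-28| = 28 (negative-definite)

28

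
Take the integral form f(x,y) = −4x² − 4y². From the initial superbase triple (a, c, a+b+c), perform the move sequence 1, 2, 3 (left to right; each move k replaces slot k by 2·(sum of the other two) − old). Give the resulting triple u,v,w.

start (-4,-4,-8) = (f(1,0),f(0,1),f(1,1))
replace slot 1: 2·((-4)+(-8)) − (-4) = -20 → (-20,-4,-8)
replace slot 2: 2·((-20)+(-8)) − (-4) = -52 → (-20,-52,-8)
replace slot 3: 2·((-20)+(-52)) − (-8) = -136 → (-20,-52,-136)

-20,-52,-136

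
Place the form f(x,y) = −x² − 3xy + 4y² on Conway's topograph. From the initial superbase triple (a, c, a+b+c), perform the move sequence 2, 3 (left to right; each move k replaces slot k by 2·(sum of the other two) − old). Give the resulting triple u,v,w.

start (-1,4,0) = (f(1,0),f(0,1),f(1,1))
replace slot 2: 2·((-1)+0) − 4 = -6 → (-1,-6,0)
replace slot 3: 2·((-1)+(-6)) − 0 = -14 → (-1,-6,-14)

-1,-6,-14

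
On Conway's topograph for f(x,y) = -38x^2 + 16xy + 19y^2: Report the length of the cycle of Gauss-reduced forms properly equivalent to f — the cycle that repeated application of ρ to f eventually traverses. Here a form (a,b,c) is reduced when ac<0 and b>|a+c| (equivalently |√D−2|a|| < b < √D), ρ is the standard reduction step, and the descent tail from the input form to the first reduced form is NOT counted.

D = 3144, ⌊√D⌋ = 56
descent: ρ → (19,22,-35)  [lands on river]
river: ρ → (-35,48,6)
river: ρ → (6,48,-35)
river: ρ → (-35,22,19)
river: ρ → (19,54,-3)
river: ρ → (-3,54,19)
ρ-cycle length = 6 (tail of 1 descent step not counted)

6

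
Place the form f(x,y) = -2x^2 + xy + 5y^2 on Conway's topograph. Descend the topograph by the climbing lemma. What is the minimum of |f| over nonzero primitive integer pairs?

descent: ρ → (5,-1,-2)
descent: ρ → (-2,5,2)  [lands on river]
river: ρ → (2,3,-4)
river: ρ → (-4,5,1)
river: ρ → (1,5,-4)
river: ρ → (-4,3,2)
river: ρ → (2,5,-2)
river: ρ → (-2,3,4)
river: ρ → (4,5,-1)
river: ρ → (-1,5,4)
river: ρ → (4,3,-2)
closes: descent 2, river 10
min |a| on river = 1

1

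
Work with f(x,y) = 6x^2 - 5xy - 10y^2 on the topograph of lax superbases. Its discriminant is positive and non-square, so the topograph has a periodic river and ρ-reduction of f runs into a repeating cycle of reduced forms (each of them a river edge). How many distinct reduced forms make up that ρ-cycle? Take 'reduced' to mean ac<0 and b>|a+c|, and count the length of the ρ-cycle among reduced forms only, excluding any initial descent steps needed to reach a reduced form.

D = 265, ⌊√D⌋ = 16
descent: ρ → (-10,5,6)  [lands on river]
river: ρ → (6,7,-9)
river: ρ → (-9,11,4)
river: ρ → (4,13,-6)
river: ρ → (-6,11,6)
river: ρ → (6,13,-4)
river: ρ → (-4,11,9)
river: ρ → (9,7,-6)
river: ρ → (-6,5,10)
river: ρ → (10,15,-1)
river: ρ → (-1,15,10)
river: ρ → (10,5,-6)
river: ρ → (-6,7,9)
river: ρ → (9,11,-4)
river: ρ → (-4,13,6)
river: ρ → (6,11,-6)
river: ρ → (-6,13,4)
river: ρ → (4,11,-9)
river: ρ → (-9,7,6)
river: ρ → (6,5,-10)
river: ρ → (-10,15,1)
river: ρ → (1,15,-10)
ρ-cycle length = 22 (tail of 1 descent step not counted)

22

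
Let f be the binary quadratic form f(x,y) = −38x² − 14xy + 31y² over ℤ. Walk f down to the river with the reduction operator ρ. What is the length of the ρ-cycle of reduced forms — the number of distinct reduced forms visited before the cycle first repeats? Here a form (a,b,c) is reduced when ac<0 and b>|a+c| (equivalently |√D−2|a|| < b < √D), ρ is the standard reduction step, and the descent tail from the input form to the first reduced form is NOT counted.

D = 4908, ⌊√D⌋ = 70
descent: ρ → (31,14,-38)  [lands on river]
river: ρ → (-38,62,7)
river: ρ → (7,64,-29)
river: ρ → (-29,52,19)
river: ρ → (19,62,-14)
river: ρ → (-14,50,43)
river: ρ → (43,36,-21)
river: ρ → (-21,48,31)
ρ-cycle length = 8 (tail of 1 descent step not counted)

8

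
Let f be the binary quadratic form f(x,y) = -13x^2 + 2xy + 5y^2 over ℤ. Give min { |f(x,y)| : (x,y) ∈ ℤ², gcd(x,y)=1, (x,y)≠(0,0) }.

descent: ρ → (5,8,-10)  [lands on river]
river: ρ → (-10,12,3)
river: ρ → (3,12,-10)
river: ρ → (-10,8,5)
river: ρ → (5,12,-6)
river: ρ → (-6,12,5)
closes: descent 1, river 6
min |a| on river = 3

3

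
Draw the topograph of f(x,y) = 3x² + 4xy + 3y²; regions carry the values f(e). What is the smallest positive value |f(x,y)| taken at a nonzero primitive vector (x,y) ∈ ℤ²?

translate: b→-2 (≡4 mod 6), so (3,4,3)→(3,-2,2)
flip: (3,-2,2)→(2,2,3)
reduced (well bottom): (2,2,3) with a≤c, −a<b≤a
well minimum = a = 2

2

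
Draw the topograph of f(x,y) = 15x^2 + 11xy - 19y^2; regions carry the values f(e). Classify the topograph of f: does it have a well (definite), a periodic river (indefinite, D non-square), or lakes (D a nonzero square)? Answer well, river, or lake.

D = b²−4ac = 11² − 4·15·(-19) = 1261
D > 0 non-square ⇒ indefinite ⇒ periodic river

river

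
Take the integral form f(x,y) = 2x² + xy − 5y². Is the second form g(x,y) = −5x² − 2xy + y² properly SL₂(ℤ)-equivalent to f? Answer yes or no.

D₁ = 41, D₂ = 24
discriminants differ ⇒ not SL₂(ℤ)-equivalent

no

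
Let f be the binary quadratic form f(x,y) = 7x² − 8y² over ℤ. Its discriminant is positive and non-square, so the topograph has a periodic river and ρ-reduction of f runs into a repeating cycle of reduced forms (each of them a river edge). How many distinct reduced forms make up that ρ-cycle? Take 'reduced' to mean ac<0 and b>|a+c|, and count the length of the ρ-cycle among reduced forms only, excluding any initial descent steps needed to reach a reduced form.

D = 224, ⌊√D⌋ = 14
descent: ρ → (-8,0,7)
descent: ρ → (7,14,-1)  [lands on river]
river: ρ → (-1,14,7)
ρ-cycle length = 2 (tail of 2 descent steps not counted)

2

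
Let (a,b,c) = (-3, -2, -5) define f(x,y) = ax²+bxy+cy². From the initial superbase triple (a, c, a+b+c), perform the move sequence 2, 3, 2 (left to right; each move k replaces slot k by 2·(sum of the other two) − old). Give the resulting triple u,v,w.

start (-3,-5,-10) = (f(1,0),f(0,1),f(1,1))
replace slot 2: 2·((-3)+(-10)) − (-5) = -21 → (-3,-21,-10)
replace slot 3: 2·((-3)+(-21)) − (-10) = -38 → (-3,-21,-38)
replace slot 2: 2·((-3)+(-38)) − (-21) = -61 → (-3,-61,-38)

-3,-61,-38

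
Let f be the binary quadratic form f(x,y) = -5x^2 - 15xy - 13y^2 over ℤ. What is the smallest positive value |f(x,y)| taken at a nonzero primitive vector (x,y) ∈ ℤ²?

translate: b→5 (≡15 mod 10), so (5,15,13)→(5,5,3)
flip: (5,5,3)→(3,-5,5)
translate: b→1 (≡-5 mod 6), so (3,-5,5)→(3,1,3)
reduced (well bottom): (3,1,3) with a≤c, −a<b≤a
well minimum |f| = |-3| = 3 (negative-definite)

3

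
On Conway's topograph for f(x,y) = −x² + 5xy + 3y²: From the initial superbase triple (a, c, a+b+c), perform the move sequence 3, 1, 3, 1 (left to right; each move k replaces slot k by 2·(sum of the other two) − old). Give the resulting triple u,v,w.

start (-1,3,7) = (f(1,0),f(0,1),f(1,1))
replace slot 3: 2·((-1)+3) − 7 = -3 → (-1,3,-3)
replace slot 1: 2·(3+(-3)) − (-1) = 1 → (1,3,-3)
replace slot 3: 2·(1+3) − (-3) = 11 → (1,3,11)
replace slot 1: 2·(3+11) − 1 = 27 → (27,3,11)

27,3,11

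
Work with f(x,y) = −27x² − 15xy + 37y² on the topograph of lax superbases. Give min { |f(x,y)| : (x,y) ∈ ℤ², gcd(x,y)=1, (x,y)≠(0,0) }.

descent: ρ → (37,15,-27)  [lands on river]
river: ρ → (-27,39,25)
river: ρ → (25,61,-5)
river: ρ → (-5,59,37)
closes: descent 1, river 4
min |a| on river = 5

5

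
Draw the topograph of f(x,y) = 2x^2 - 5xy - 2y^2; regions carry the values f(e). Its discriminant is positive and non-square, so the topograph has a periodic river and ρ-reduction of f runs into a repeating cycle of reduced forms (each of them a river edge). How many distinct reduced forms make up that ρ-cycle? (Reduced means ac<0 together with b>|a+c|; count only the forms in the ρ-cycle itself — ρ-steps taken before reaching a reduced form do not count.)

D = 41, ⌊√D⌋ = 6
descent: ρ → (-2,5,2)  [lands on river]
river: ρ → (2,3,-4)
river: ρ → (-4,5,1)
river: ρ → (1,5,-4)
river: ρ → (-4,3,2)
river: ρ → (2,5,-2)
river: ρ → (-2,3,4)
river: ρ → (4,5,-1)
river: ρ → (-1,5,4)
river: ρ → (4,3,-2)
ρ-cycle length = 10 (tail of 1 descent step not counted)

10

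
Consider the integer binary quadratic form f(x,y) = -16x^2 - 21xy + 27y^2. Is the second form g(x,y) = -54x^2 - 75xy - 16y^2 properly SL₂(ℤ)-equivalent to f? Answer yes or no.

D₁ = 2169, D₂ = 2169
river cycle of f (length 30): (27, 21, -16), (-16, 43, 5), (5, 37, -40), (-40, 43, 2), (2, 45, -18), (-18, 27, 20), (20, 13, -25), (-25, 37, 8), (8, 43, -10), (-10, 37, 20), … (20 more)
river cycle of g (length 30): (-16, 43, 5), (5, 37, -40), (-40, 43, 2), (2, 45, -18), (-18, 27, 20), (20, 13, -25), (-25, 37, 8), (8, 43, -10), (-10, 37, 20), (20, 43, -4), … (20 more)
cycles coincide ⇒ equivalent

yes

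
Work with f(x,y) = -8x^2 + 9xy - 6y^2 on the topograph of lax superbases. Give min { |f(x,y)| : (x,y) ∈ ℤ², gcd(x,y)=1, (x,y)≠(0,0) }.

translate: b→7 (≡-9 mod 16), so (8,-9,6)→(8,7,5)
flip: (8,7,5)→(5,-7,8)
translate: b→3 (≡-7 mod 10), so (5,-7,8)→(5,3,6)
reduced (well bottom): (5,3,6) with a≤c, −a<b≤a
well minimum |f| = |-5| = 5 (negative-definite)

5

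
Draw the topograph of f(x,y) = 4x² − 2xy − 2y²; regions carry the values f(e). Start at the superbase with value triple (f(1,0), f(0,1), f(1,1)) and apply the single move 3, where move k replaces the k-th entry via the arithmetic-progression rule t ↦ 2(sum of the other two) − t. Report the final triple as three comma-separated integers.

start (4,-2,0) = (f(1,0),f(0,1),f(1,1))
replace slot 3: 2·(4+(-2)) − 0 = 4 → (4,-2,4)

4,-2,4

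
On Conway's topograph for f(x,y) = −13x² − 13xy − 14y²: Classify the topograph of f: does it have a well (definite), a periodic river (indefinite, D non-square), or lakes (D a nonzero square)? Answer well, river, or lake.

D = b²−4ac = (-13)² − 4·(-13)·(-14) = -559
D < 0 ⇒ definite ⇒ every region one sign ⇒ single well

well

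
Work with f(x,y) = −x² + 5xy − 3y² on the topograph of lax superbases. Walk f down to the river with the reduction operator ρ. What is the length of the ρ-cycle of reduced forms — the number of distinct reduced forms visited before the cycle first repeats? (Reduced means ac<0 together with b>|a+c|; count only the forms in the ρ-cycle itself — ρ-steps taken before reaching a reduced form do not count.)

D = 13, ⌊√D⌋ = 3
descent: ρ → (-3,1,1)
descent: ρ → (1,3,-1)  [lands on river]
river: ρ → (-1,3,1)
ρ-cycle length = 2 (tail of 2 descent steps not counted)

2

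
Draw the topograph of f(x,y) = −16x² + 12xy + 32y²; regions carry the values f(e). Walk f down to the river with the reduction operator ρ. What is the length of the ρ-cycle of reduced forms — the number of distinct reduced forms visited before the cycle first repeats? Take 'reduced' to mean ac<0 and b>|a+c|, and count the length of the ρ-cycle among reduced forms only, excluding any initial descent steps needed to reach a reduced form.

D = 2192, ⌊√D⌋ = 46
descent: ρ → (32,-12,-16)
descent: ρ → (-16,44,4)  [lands on river]
river: ρ → (4,44,-16)
river: ρ → (-16,20,28)
river: ρ → (28,36,-8)
river: ρ → (-8,44,8)
river: ρ → (8,36,-28)
river: ρ → (-28,20,16)
river: ρ → (16,44,-4)
river: ρ → (-4,44,16)
river: ρ → (16,20,-28)
river: ρ → (-28,36,8)
river: ρ → (8,44,-8)
river: ρ → (-8,36,28)
river: ρ → (28,20,-16)
ρ-cycle length = 14 (tail of 2 descent steps not counted)

14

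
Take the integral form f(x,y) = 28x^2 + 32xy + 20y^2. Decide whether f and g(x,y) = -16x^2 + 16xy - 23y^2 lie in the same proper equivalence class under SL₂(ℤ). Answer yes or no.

D₁ = -1216, D₂ = -1216
f: translate: b→-24 (≡32 mod 56), so (28,32,20)→(28,-24,16)
f: flip: (28,-24,16)→(16,24,28)
f: translate: b→-8 (≡24 mod 32), so (16,24,28)→(16,-8,20)
f: reduced (well bottom): (16,-8,20) with a≤c, −a<b≤a
g is negative-definite; reduce −g:
−g: translate: b→16 (≡-16 mod 32), so (16,-16,23)→(16,16,23)
−g: reduced (well bottom): (16,16,23) with a≤c, −a<b≤a
flip sign back: reduced form of g is (-16,-16,-23)
reduced forms (16, -8, 20) vs (-16, -16, -23) ⇒ inequivalent

no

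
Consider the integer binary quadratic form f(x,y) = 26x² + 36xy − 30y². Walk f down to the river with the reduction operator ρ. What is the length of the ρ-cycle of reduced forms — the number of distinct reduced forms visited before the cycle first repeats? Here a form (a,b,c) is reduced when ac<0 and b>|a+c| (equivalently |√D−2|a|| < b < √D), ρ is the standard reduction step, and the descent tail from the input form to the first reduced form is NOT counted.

D = 4416, ⌊√D⌋ = 66
river: ρ → (-30,24,32)
river: ρ → (32,40,-22)
river: ρ → (-22,48,24)
river: ρ → (24,48,-22)
river: ρ → (-22,40,32)
river: ρ → (32,24,-30)
river: ρ → (-30,36,26)
river: ρ → (26,16,-40)
river: ρ → (-40,64,2)
river: ρ → (2,64,-40)
river: ρ → (-40,16,26)
river: ρ → (26,36,-30)
ρ-cycle length = 12 (tail of 0 descent steps not counted)

12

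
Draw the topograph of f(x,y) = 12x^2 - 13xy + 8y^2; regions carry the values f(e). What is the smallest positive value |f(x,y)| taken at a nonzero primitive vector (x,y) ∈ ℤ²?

translate: b→11 (≡-13 mod 24), so (12,-13,8)→(12,11,7)
flip: (12,11,7)→(7,-11,12)
translate: b→3 (≡-11 mod 14), so (7,-11,12)→(7,3,8)
reduced (well bottom): (7,3,8) with a≤c, −a<b≤a
well minimum = a = 7

7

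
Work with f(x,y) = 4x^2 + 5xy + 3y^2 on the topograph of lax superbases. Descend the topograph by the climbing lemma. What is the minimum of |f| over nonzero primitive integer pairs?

translate: b→-3 (≡5 mod 8), so (4,5,3)→(4,-3,2)
flip: (4,-3,2)→(2,3,4)
translate: b→-1 (≡3 mod 4), so (2,3,4)→(2,-1,3)
reduced (well bottom): (2,-1,3) with a≤c, −a<b≤a
well minimum = a = 2

2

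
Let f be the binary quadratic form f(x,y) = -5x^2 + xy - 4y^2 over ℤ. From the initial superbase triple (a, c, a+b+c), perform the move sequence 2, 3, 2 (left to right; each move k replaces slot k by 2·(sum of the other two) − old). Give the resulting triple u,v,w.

start (-5,-4,-8) = (f(1,0),f(0,1),f(1,1))
replace slot 2: 2·((-5)+(-8)) − (-4) = -22 → (-5,-22,-8)
replace slot 3: 2·((-5)+(-22)) − (-8) = -46 → (-5,-22,-46)
replace slot 2: 2·((-5)+(-46)) − (-22) = -80 → (-5,-80,-46)

-5,-80,-46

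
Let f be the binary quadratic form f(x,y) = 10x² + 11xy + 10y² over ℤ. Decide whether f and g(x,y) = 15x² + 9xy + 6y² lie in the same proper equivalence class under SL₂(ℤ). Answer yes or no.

D₁ = -279, D₂ = -279
f: translate: b→-9 (≡11 mod 20), so (10,11,10)→(10,-9,9)
f: flip: (10,-9,9)→(9,9,10)
f: reduced (well bottom): (9,9,10) with a≤c, −a<b≤a
g: flip: (15,9,6)→(6,-9,15)
g: translate: b→3 (≡-9 mod 12), so (6,-9,15)→(6,3,12)
g: reduced (well bottom): (6,3,12) with a≤c, −a<b≤a
reduced forms (9, 9, 10) vs (6, 3, 12) ⇒ inequivalent

no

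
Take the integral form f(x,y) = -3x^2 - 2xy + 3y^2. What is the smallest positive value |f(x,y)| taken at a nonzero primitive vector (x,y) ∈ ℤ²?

descent: ρ → (3,2,-3)  [lands on river]
river: ρ → (-3,4,2)
river: ρ → (2,4,-3)
river: ρ → (-3,2,3)
river: ρ → (3,4,-2)
river: ρ → (-2,4,3)
closes: descent 1, river 6
min |a| on river = 2

2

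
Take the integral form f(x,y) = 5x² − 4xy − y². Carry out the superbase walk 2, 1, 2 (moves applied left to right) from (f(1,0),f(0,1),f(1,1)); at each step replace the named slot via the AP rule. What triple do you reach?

start (5,-1,0) = (f(1,0),f(0,1),f(1,1))
replace slot 2: 2·(5+0) − (-1) = 11 → (5,11,0)
replace slot 1: 2·(11+0) − 5 = 17 → (17,11,0)
replace slot 2: 2·(17+0) − 11 = 23 → (17,23,0)

17,23,0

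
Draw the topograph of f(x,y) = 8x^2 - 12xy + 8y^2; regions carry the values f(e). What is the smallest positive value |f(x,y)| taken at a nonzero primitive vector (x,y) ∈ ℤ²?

translate: b→4 (≡-12 mod 16), so (8,-12,8)→(8,4,4)
flip: (8,4,4)→(4,-4,8)
translate: b→4 (≡-4 mod 8), so (4,-4,8)→(4,4,8)
reduced (well bottom): (4,4,8) with a≤c, −a<b≤a
well minimum = a = 4

4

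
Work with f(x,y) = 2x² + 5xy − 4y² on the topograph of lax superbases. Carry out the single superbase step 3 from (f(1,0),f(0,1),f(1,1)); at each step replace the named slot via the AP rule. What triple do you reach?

start (2,-4,3) = (f(1,0),f(0,1),f(1,1))
replace slot 3: 2·(2+(-4)) − 3 = -7 → (2,-4,-7)

2,-4,-7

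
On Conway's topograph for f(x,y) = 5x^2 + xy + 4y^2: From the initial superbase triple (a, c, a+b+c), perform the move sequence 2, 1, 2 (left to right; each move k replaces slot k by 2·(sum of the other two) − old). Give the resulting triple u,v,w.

start (5,4,10) = (f(1,0),f(0,1),f(1,1))
replace slot 2: 2·(5+10) − 4 = 26 → (5,26,10)
replace slot 1: 2·(26+10) − 5 = 67 → (67,26,10)
replace slot 2: 2·(67+10) − 26 = 128 → (67,128,10)

67,128,10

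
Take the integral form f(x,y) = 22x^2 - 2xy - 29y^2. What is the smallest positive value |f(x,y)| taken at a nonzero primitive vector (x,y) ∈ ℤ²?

descent: ρ → (-29,2,22)
descent: ρ → (22,42,-9)  [lands on river]
river: ρ → (-9,48,7)
river: ρ → (7,50,-2)
river: ρ → (-2,50,7)
river: ρ → (7,48,-9)
river: ρ → (-9,42,22)
river: ρ → (22,46,-5)
river: ρ → (-5,44,31)
river: ρ → (31,18,-18)
river: ρ → (-18,18,31)
river: ρ → (31,44,-5)
river: ρ → (-5,46,22)
closes: descent 2, river 12
min |a| on river = 2

2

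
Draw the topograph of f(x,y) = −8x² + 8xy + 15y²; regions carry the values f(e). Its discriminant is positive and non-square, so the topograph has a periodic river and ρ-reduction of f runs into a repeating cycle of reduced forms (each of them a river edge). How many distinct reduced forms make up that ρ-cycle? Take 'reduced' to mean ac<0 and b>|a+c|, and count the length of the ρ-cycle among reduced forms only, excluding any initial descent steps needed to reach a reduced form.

D = 544, ⌊√D⌋ = 23
river: ρ → (15,22,-1)
river: ρ → (-1,22,15)
river: ρ → (15,8,-8)
river: ρ → (-8,8,15)
ρ-cycle length = 4 (tail of 0 descent steps not counted)

4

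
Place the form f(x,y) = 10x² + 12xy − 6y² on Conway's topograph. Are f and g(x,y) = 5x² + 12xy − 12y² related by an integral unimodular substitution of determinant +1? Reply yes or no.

D₁ = 384, D₂ = 384
river cycle of f (length 4): (-6, 12, 10), (10, 8, -8), (-8, 8, 10), (10, 12, -6)
river cycle of g (length 4): (-12, 12, 5), (5, 18, -3), (-3, 18, 5), (5, 12, -12)
cycles differ ⇒ inequivalent

no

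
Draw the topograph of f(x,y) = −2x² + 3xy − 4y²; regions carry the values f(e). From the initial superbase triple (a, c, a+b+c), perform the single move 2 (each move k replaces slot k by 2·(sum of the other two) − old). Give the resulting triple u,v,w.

start (-2,-4,-3) = (f(1,0),f(0,1),f(1,1))
replace slot 2: 2·((-2)+(-3)) − (-4) = -6 → (-2,-6,-3)

-2,-6,-3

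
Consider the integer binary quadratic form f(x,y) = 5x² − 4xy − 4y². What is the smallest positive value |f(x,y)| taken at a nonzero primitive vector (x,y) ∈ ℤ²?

descent: ρ → (-4,4,5)  [lands on river]
river: ρ → (5,6,-3)
river: ρ → (-3,6,5)
river: ρ → (5,4,-4)
closes: descent 1, river 4
min |a| on river = 3

3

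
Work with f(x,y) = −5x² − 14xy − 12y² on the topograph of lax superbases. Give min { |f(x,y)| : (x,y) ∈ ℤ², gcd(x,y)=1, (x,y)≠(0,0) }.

translate: b→4 (≡14 mod 10), so (5,14,12)→(5,4,3)
flip: (5,4,3)→(3,-4,5)
translate: b→2 (≡-4 mod 6), so (3,-4,5)→(3,2,4)
reduced (well bottom): (3,2,4) with a≤c, −a<b≤a
well minimum |f| = |-3| = 3 (negative-definite)

3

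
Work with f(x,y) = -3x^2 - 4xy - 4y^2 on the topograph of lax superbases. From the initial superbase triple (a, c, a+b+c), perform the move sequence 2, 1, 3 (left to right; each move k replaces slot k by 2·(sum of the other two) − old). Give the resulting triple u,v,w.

start (-3,-4,-11) = (f(1,0),f(0,1),f(1,1))
replace slot 2: 2·((-3)+(-11)) − (-4) = -24 → (-3,-24,-11)
replace slot 1: 2·((-24)+(-11)) − (-3) = -67 → (-67,-24,-11)
replace slot 3: 2·((-67)+(-24)) − (-11) = -171 → (-67,-24,-171)

-67,-24,-171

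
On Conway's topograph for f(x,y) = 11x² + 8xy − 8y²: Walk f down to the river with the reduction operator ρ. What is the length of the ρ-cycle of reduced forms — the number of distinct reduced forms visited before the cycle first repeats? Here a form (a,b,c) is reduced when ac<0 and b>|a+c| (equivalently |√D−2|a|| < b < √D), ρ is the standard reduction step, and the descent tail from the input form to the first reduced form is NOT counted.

D = 416, ⌊√D⌋ = 20
river: ρ → (-8,8,11)
river: ρ → (11,14,-5)
river: ρ → (-5,16,8)
river: ρ → (8,16,-5)
river: ρ → (-5,14,11)
river: ρ → (11,8,-8)
ρ-cycle length = 6 (tail of 0 descent steps not counted)

6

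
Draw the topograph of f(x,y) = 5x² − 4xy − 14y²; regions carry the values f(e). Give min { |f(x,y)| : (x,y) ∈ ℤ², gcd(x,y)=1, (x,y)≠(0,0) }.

descent: ρ → (-14,4,5)
descent: ρ → (5,16,-2)  [lands on river]
river: ρ → (-2,16,5)
river: ρ → (5,14,-5)
river: ρ → (-5,16,2)
river: ρ → (2,16,-5)
river: ρ → (-5,14,5)
closes: descent 2, river 6
min |a| on river = 2

2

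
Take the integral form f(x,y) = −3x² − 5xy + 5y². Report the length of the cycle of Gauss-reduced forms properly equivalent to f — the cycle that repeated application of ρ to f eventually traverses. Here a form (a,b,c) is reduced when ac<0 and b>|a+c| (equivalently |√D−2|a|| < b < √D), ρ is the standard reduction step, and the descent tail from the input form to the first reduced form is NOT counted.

D = 85, ⌊√D⌋ = 9
descent: ρ → (5,5,-3)  [lands on river]
river: ρ → (-3,7,3)
river: ρ → (3,5,-5)
river: ρ → (-5,5,3)
river: ρ → (3,7,-3)
river: ρ → (-3,5,5)
ρ-cycle length = 6 (tail of 1 descent step not counted)

6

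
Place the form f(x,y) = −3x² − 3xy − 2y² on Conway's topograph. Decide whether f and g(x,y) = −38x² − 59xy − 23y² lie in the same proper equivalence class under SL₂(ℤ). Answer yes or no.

D₁ = -15, D₂ = -15
f is negative-definite; reduce −f:
−f: flip: (3,3,2)→(2,-3,3)
−f: translate: b→1 (≡-3 mod 4), so (2,-3,3)→(2,1,2)
−f: reduced (well bottom): (2,1,2) with a≤c, −a<b≤a
flip sign back: reduced form of f is (-2,-1,-2)
g is negative-definite; reduce −g:
−g: translate: b→-17 (≡59 mod 76), so (38,59,23)→(38,-17,2)
−g: flip: (38,-17,2)→(2,17,38)
−g: translate: b→1 (≡17 mod 4), so (2,17,38)→(2,1,2)
−g: reduced (well bottom): (2,1,2) with a≤c, −a<b≤a
flip sign back: reduced form of g is (-2,-1,-2)
reduced forms (-2, -1, -2) vs (-2, -1, -2) ⇒ equivalent

yes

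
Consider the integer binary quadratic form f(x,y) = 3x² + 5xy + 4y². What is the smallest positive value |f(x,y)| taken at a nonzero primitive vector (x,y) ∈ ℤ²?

translate: b→-1 (≡5 mod 6), so (3,5,4)→(3,-1,2)
flip: (3,-1,2)→(2,1,3)
reduced (well bottom): (2,1,3) with a≤c, −a<b≤a
well minimum = a = 2

2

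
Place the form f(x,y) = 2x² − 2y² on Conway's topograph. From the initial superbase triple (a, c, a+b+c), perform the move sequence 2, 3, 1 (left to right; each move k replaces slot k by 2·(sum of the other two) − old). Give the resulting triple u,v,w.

start (2,-2,0) = (f(1,0),f(0,1),f(1,1))
replace slot 2: 2·(2+0) − (-2) = 6 → (2,6,0)
replace slot 3: 2·(2+6) − 0 = 16 → (2,6,16)
replace slot 1: 2·(6+16) − 2 = 42 → (42,6,16)

42,6,16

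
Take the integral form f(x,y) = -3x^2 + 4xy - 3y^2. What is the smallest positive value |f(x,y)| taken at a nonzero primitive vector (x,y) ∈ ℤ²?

translate: b→2 (≡-4 mod 6), so (3,-4,3)→(3,2,2)
flip: (3,2,2)→(2,-2,3)
translate: b→2 (≡-2 mod 4), so (2,-2,3)→(2,2,3)
reduced (well bottom): (2,2,3) with a≤c, −a<b≤a
well minimum |f| = |-2| = 2 (negative-definite)

2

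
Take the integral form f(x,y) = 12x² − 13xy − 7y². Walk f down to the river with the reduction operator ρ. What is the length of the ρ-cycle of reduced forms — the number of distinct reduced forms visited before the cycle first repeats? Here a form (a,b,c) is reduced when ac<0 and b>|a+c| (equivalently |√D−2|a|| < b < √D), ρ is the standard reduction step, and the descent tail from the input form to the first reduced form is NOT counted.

D = 505, ⌊√D⌋ = 22
descent: ρ → (-7,13,12)  [lands on river]
river: ρ → (12,11,-8)
river: ρ → (-8,21,2)
river: ρ → (2,19,-18)
river: ρ → (-18,17,3)
river: ρ → (3,19,-12)
river: ρ → (-12,5,10)
river: ρ → (10,15,-7)
ρ-cycle length = 8 (tail of 1 descent step not counted)

8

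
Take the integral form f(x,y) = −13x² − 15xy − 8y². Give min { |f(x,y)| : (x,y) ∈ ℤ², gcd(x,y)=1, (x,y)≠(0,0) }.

translate: b→-11 (≡15 mod 26), so (13,15,8)→(13,-11,6)
flip: (13,-11,6)→(6,11,13)
translate: b→-1 (≡11 mod 12), so (6,11,13)→(6,-1,8)
reduced (well bottom): (6,-1,8) with a≤c, −a<b≤a
well minimum |f| = |-6| = 6 (negative-definite)

6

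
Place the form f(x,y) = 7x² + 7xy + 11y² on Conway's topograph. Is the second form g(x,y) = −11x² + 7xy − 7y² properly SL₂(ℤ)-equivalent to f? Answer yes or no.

D₁ = -259, D₂ = -259
f: reduced (well bottom): (7,7,11) with a≤c, −a<b≤a
g is negative-definite; reduce −g:
−g: flip: (11,-7,7)→(7,7,11)
−g: reduced (well bottom): (7,7,11) with a≤c, −a<b≤a
flip sign back: reduced form of g is (-7,-7,-11)
reduced forms (7, 7, 11) vs (-7, -7, -11) ⇒ inequivalent

no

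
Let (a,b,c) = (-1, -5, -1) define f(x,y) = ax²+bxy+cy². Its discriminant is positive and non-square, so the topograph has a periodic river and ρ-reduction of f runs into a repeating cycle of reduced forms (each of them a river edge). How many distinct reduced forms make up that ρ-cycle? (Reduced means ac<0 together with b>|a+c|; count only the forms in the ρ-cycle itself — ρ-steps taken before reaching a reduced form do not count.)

D = 21, ⌊√D⌋ = 4
descent: ρ → (-1,3,3)  [lands on river]
river: ρ → (3,3,-1)
ρ-cycle length = 2 (tail of 1 descent step not counted)

2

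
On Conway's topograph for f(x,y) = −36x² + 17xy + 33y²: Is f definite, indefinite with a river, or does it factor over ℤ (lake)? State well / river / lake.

D = b²−4ac = 17² − 4·(-36)·33 = 5041
D = 71² is a perfect square ⇒ form factors over ℤ ⇒ lakes

lake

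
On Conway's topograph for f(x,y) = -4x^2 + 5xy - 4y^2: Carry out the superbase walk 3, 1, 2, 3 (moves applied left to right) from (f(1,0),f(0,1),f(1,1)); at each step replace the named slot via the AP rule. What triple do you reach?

start (-4,-4,-3) = (f(1,0),f(0,1),f(1,1))
replace slot 3: 2·((-4)+(-4)) − (-3) = -13 → (-4,-4,-13)
replace slot 1: 2·((-4)+(-13)) − (-4) = -30 → (-30,-4,-13)
replace slot 2: 2·((-30)+(-13)) − (-4) = -82 → (-30,-82,-13)
replace slot 3: 2·((-30)+(-82)) − (-13) = -211 → (-30,-82,-211)

-30,-82,-211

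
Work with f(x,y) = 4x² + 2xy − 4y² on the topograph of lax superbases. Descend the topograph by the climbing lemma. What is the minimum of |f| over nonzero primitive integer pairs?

river: ρ → (-4,6,2)
river: ρ → (2,6,-4)
river: ρ → (-4,2,4)
river: ρ → (4,6,-2)
river: ρ → (-2,6,4)
river: ρ → (4,2,-4)
closes: descent 0, river 6
min |a| on river = 2

2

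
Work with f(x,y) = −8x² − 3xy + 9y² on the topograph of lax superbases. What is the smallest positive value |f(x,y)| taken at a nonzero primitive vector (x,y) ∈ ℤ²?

descent: ρ → (9,3,-8)  [lands on river]
river: ρ → (-8,13,4)
river: ρ → (4,11,-11)
river: ρ → (-11,11,4)
river: ρ → (4,13,-8)
river: ρ → (-8,3,9)
river: ρ → (9,15,-2)
river: ρ → (-2,17,1)
river: ρ → (1,17,-2)
river: ρ → (-2,15,9)
closes: descent 1, river 10
min |a| on river = 1

1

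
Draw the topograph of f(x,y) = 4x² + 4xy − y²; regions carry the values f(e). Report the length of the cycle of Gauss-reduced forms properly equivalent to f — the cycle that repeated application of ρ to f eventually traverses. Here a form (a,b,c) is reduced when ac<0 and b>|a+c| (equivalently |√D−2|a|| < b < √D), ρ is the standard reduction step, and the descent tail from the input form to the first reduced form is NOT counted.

D = 32, ⌊√D⌋ = 5
river: ρ → (-1,4,4)
river: ρ → (4,4,-1)
ρ-cycle length = 2 (tail of 0 descent steps not counted)

2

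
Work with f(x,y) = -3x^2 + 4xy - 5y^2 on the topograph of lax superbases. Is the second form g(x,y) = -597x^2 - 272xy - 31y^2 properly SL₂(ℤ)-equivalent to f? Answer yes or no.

D₁ = -44, D₂ = -44
f is negative-definite; reduce −f:
−f: translate: b→2 (≡-4 mod 6), so (3,-4,5)→(3,2,4)
−f: reduced (well bottom): (3,2,4) with a≤c, −a<b≤a
flip sign back: reduced form of f is (-3,-2,-4)
g is negative-definite; reduce −g:
−g: flip: (597,272,31)→(31,-272,597)
−g: translate: b→-24 (≡-272 mod 62), so (31,-272,597)→(31,-24,5)
−g: flip: (31,-24,5)→(5,24,31)
−g: translate: b→4 (≡24 mod 10), so (5,24,31)→(5,4,3)
−g: flip: (5,4,3)→(3,-4,5)
−g: translate: b→2 (≡-4 mod 6), so (3,-4,5)→(3,2,4)
−g: reduced (well bottom): (3,2,4) with a≤c, −a<b≤a
flip sign back: reduced form of g is (-3,-2,-4)
reduced forms (-3, -2, -4) vs (-3, -2, -4) ⇒ equivalent

yes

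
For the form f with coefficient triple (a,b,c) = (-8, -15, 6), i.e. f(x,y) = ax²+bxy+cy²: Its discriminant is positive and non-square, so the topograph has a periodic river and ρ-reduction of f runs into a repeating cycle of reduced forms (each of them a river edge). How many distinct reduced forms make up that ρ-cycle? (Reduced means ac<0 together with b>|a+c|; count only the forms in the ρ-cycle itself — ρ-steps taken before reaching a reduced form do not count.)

D = 417, ⌊√D⌋ = 20
descent: ρ → (6,15,-8)  [lands on river]
river: ρ → (-8,17,4)
river: ρ → (4,15,-12)
river: ρ → (-12,9,7)
river: ρ → (7,19,-2)
river: ρ → (-2,17,16)
river: ρ → (16,15,-3)
river: ρ → (-3,15,16)
river: ρ → (16,17,-2)
river: ρ → (-2,19,7)
river: ρ → (7,9,-12)
river: ρ → (-12,15,4)
river: ρ → (4,17,-8)
river: ρ → (-8,15,6)
river: ρ → (6,9,-14)
river: ρ → (-14,19,1)
river: ρ → (1,19,-14)
river: ρ → (-14,9,6)
ρ-cycle length = 18 (tail of 1 descent step not counted)

18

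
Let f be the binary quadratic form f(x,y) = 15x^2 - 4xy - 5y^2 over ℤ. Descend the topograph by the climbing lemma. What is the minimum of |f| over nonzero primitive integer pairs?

descent: ρ → (-5,14,6)  [lands on river]
river: ρ → (6,10,-9)
river: ρ → (-9,8,7)
river: ρ → (7,6,-10)
river: ρ → (-10,14,3)
river: ρ → (3,16,-5)
closes: descent 1, river 6
min |a| on river = 3

3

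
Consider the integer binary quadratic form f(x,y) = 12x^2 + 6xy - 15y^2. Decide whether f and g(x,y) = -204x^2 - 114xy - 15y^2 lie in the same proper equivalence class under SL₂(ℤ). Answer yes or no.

D₁ = 756, D₂ = 756
river cycle of f (length 6): (-15, 24, 3), (3, 24, -15), (-15, 6, 12), (12, 18, -9), (-9, 18, 12), (12, 6, -15)
river cycle of g (length 6): (-15, 24, 3), (3, 24, -15), (-15, 6, 12), (12, 18, -9), (-9, 18, 12), (12, 6, -15)
cycles coincide ⇒ equivalent

yes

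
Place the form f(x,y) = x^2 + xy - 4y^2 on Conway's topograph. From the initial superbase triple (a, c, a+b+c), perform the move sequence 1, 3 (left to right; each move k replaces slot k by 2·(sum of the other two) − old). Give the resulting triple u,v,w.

start (1,-4,-2) = (f(1,0),f(0,1),f(1,1))
replace slot 1: 2·((-4)+(-2)) − 1 = -13 → (-13,-4,-2)
replace slot 3: 2·((-13)+(-4)) − (-2) = -32 → (-13,-4,-32)

-13,-4,-32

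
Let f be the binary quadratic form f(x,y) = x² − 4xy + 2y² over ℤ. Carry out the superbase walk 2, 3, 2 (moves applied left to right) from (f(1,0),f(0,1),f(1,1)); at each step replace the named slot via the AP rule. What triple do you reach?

start (1,2,-1) = (f(1,0),f(0,1),f(1,1))
replace slot 2: 2·(1+(-1)) − 2 = -2 → (1,-2,-1)
replace slot 3: 2·(1+(-2)) − (-1) = -1 → (1,-2,-1)
replace slot 2: 2·(1+(-1)) − (-2) = 2 → (1,2,-1)

1,2,-1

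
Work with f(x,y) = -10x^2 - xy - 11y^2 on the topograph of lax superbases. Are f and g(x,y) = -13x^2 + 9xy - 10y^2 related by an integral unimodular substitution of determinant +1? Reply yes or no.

D₁ = -439, D₂ = -439
f is negative-definite; reduce −f:
−f: reduced (well bottom): (10,1,11) with a≤c, −a<b≤a
flip sign back: reduced form of f is (-10,-1,-11)
g is negative-definite; reduce −g:
−g: flip: (13,-9,10)→(10,9,13)
−g: reduced (well bottom): (10,9,13) with a≤c, −a<b≤a
flip sign back: reduced form of g is (-10,-9,-13)
reduced forms (-10, -1, -11) vs (-10, -9, -13) ⇒ inequivalent

no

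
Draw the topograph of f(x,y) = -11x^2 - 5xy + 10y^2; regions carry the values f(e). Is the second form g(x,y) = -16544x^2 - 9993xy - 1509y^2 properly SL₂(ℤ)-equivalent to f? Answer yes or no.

D₁ = 465, D₂ = 465
river cycle of f (length 10): (10, 5, -11), (-11, 17, 4), (4, 15, -15), (-15, 15, 4), (4, 17, -11), (-11, 5, 10), (10, 15, -6), (-6, 21, 1), (1, 21, -6), (-6, 15, 10)
river cycle of g (length 10): (-6, 15, 10), (10, 5, -11), (-11, 17, 4), (4, 15, -15), (-15, 15, 4), (4, 17, -11), (-11, 5, 10), (10, 15, -6), (-6, 21, 1), (1, 21, -6)
cycles coincide ⇒ equivalent

yes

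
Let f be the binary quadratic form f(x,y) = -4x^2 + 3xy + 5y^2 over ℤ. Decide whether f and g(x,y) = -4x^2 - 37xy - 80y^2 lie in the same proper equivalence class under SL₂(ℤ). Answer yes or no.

D₁ = 89, D₂ = 89
river cycle of f (length 14): (5, 7, -2), (-2, 9, 1), (1, 9, -2), (-2, 7, 5), (5, 3, -4), (-4, 5, 4), (4, 3, -5), (-5, 7, 2), (2, 9, -1), (-1, 9, 2), … (4 more)
river cycle of g (length 14): (-4, 3, 5), (5, 7, -2), (-2, 9, 1), (1, 9, -2), (-2, 7, 5), (5, 3, -4), (-4, 5, 4), (4, 3, -5), (-5, 7, 2), (2, 9, -1), … (4 more)
cycles coincide ⇒ equivalent

yes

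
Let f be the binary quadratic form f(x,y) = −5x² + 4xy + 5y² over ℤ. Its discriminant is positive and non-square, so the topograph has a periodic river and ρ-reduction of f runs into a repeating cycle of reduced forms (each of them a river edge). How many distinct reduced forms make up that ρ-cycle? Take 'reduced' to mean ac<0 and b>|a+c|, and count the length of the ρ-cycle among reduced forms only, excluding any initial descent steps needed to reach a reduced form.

D = 116, ⌊√D⌋ = 10
river: ρ → (5,6,-4)
river: ρ → (-4,10,1)
river: ρ → (1,10,-4)
river: ρ → (-4,6,5)
river: ρ → (5,4,-5)
river: ρ → (-5,6,4)
river: ρ → (4,10,-1)
river: ρ → (-1,10,4)
river: ρ → (4,6,-5)
river: ρ → (-5,4,5)
ρ-cycle length = 10 (tail of 0 descent steps not counted)

10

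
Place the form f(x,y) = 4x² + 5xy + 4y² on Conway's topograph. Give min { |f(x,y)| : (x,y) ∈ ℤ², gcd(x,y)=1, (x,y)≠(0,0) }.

translate: b→-3 (≡5 mod 8), so (4,5,4)→(4,-3,3)
flip: (4,-3,3)→(3,3,4)
reduced (well bottom): (3,3,4) with a≤c, −a<b≤a
well minimum = a = 3

3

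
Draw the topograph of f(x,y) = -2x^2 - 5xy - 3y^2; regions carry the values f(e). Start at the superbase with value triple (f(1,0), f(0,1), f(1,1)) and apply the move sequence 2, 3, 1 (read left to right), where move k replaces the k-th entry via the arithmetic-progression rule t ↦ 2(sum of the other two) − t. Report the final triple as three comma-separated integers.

start (-2,-3,-10) = (f(1,0),f(0,1),f(1,1))
replace slot 2: 2·((-2)+(-10)) − (-3) = -21 → (-2,-21,-10)
replace slot 3: 2·((-2)+(-21)) − (-10) = -36 → (-2,-21,-36)
replace slot 1: 2·((-21)+(-36)) − (-2) = -112 → (-112,-21,-36)

-112,-21,-36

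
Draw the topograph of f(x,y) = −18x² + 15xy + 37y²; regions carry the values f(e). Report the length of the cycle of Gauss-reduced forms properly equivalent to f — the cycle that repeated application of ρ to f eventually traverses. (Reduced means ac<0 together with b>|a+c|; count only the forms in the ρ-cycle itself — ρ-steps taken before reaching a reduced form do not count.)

D = 2889, ⌊√D⌋ = 53
descent: ρ → (37,-15,-18)
descent: ρ → (-18,51,4)  [lands on river]
river: ρ → (4,53,-5)
river: ρ → (-5,47,34)
river: ρ → (34,21,-18)
ρ-cycle length = 4 (tail of 2 descent steps not counted)

4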